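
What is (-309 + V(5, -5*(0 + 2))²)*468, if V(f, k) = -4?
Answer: -137124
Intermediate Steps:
(-309 + V(5, -5*(0 + 2))²)*468 = (-309 + (-4)²)*468 = (-309 + 16)*468 = -293*468 = -137124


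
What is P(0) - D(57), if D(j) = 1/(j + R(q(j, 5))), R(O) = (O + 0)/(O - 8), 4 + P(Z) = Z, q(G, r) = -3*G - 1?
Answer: -10477/2608 ≈ -4.0173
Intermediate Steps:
q(G, r) = -1 - 3*G
P(Z) = -4 + Z
R(O) = O/(-8 + O)
D(j) = 1/(j + (-1 - 3*j)/(-9 - 3*j)) (D(j) = 1/(j + (-1 - 3*j)/(-8 + (-1 - 3*j))) = 1/(j + (-1 - 3*j)/(-9 - 3*j)))
P(0) - D(57) = (-4 + 0) - 3*(3 + 57)/(1 + 3*57**2 + 12*57) = -4 - 3*60/(1 + 3*3249 + 684) = -4 - 3*60/(1 + 9747 + 684) = -4 - 3*60/10432 = -4 - 1*45/2608 = -4 - 45/2608 = -10477/2608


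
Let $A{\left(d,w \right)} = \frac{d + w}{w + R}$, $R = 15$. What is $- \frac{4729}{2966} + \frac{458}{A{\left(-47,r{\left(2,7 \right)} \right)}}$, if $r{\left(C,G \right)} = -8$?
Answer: $- \frac{9769091}{163130} \approx -59.885$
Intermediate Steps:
$A{\left(d,w \right)} = \frac{d + w}{15 + w}$ ($A{\left(d,w \right)} = \frac{d + w}{w + 15} = \frac{d + w}{15 + w}$)
$- \frac{4729}{2966} + \frac{458}{A{\left(-47,r{\left(2,7 \right)} \right)}} = - \frac{4729}{2966} + \frac{458}{\frac{1}{15 - 8} \left(-47 - 8\right)} = \left(-4729\right) \frac{1}{2966} + \frac{458}{\frac{1}{7} \left(-55\right)} = - \frac{4729}{2966} + \frac{458}{\frac{1}{7} \left(-55\right)} = - \frac{4729}{2966} + \frac{458}{- \frac{55}{7}} = - \frac{4729}{2966} + 458 \left(- \frac{7}{55}\right) = - \frac{4729}{2966} - \frac{3206}{55} = - \frac{9769091}{163130}$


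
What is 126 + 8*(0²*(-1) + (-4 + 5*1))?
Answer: 134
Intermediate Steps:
126 + 8*(0²*(-1) + (-4 + 5*1)) = 126 + 8*(0*(-1) + (-4 + 5)) = 126 + 8*(0 + 1) = 126 + 8*1 = 126 + 8 = 134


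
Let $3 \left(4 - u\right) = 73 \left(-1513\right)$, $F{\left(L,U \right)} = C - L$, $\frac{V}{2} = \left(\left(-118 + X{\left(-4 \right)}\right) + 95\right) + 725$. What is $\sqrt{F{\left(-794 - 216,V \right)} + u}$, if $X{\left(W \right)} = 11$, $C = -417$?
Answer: $\frac{4 \sqrt{21045}}{3} \approx 193.43$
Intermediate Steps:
$V = 1426$ ($V = 2 \left(\left(\left(-118 + 11\right) + 95\right) + 725\right) = 2 \left(\left(-107 + 95\right) + 725\right) = 2 \left(-12 + 725\right) = 2 \cdot 713 = 1426$)
$F{\left(L,U \right)} = -417 - L$
$u = \frac{110461}{3}$ ($u = 4 - \frac{73 \left(-1513\right)}{3} = 4 - - \frac{110449}{3} = 4 + \frac{110449}{3} = \frac{110461}{3} \approx 36820.0$)
$\sqrt{F{\left(-794 - 216,V \right)} + u} = \sqrt{\left(-417 - \left(-794 - 216\right)\right) + \frac{110461}{3}} = \sqrt{\left(-417 - -1010\right) + \frac{110461}{3}} = \sqrt{\left(-417 + 1010\right) + \frac{110461}{3}} = \sqrt{593 + \frac{110461}{3}} = \sqrt{\frac{112240}{3}} = \frac{4 \sqrt{21045}}{3}$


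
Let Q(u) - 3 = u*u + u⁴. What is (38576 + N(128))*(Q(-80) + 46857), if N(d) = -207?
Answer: 1573637772940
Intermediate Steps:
Q(u) = 3 + u² + u⁴ (Q(u) = 3 + (u*u + u⁴) = 3 + (u² + u⁴) = 3 + u² + u⁴)
(38576 + N(128))*(Q(-80) + 46857) = (38576 - 207)*((3 + (-80)² + (-80)⁴) + 46857) = 38369*((3 + 6400 + 40960000) + 46857) = 38369*(40966403 + 46857) = 38369*41013260 = 1573637772940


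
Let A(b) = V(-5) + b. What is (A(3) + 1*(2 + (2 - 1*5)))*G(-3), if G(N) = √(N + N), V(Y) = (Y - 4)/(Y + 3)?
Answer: 13*I*√6/2 ≈ 15.922*I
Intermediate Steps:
V(Y) = (-4 + Y)/(3 + Y)
G(N) = √2*√N (G(N) = √(2*N) = √2*√N)
A(b) = 9/2 + b (A(b) = (-4 - 5)/(3 - 5) + b = -9/(-2) + b = -½*(-9) + b = 9/2 + b)
(A(3) + 1*(2 + (2 - 1*5)))*G(-3) = ((9/2 + 3) + 1*(2 + (2 - 1*5)))*(√2*√(-3)) = (15/2 + 1*(2 + (2 - 5)))*(√2*(I*√3)) = (15/2 + 1*(2 - 3))*(I*√6) = (15/2 + 1*(-1))*(I*√6) = (15/2 - 1)*(I*√6) = 13*(I*√6)/2 = 13*I*√6/2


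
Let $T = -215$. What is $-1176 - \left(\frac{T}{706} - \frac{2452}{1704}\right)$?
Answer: $- \frac{88291172}{75189} \approx -1174.3$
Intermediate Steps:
$-1176 - \left(\frac{T}{706} - \frac{2452}{1704}\right) = -1176 - \left(- \frac{215}{706} - \frac{2452}{1704}\right) = -1176 - \left(\left(-215\right) \frac{1}{706} - \frac{613}{426}\right) = -1176 - \left(- \frac{215}{706} - \frac{613}{426}\right) = -1176 - - \frac{131092}{75189} = -1176 + \frac{131092}{75189} = - \frac{88291172}{75189}$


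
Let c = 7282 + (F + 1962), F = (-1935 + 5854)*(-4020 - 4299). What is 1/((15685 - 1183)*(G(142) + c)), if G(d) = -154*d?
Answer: -1/472979612070 ≈ -2.1143e-12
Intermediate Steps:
F = -32602161 (F = 3919*(-8319) = -32602161)
c = -32592917 (c = 7282 + (-32602161 + 1962) = 7282 - 32600199 = -32592917)
1/((15685 - 1183)*(G(142) + c)) = 1/((15685 - 1183)*(-154*142 - 32592917)) = 1/(14502*(-21868 - 32592917)) = 1/(14502*(-32614785)) = 1/(-472979612070) = -1/472979612070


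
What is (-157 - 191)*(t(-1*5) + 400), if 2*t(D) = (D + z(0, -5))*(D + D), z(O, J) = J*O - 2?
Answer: -151380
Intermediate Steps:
z(O, J) = -2 + J*O
t(D) = D*(-2 + D) (t(D) = ((D + (-2 - 5*0))*(D + D))/2 = ((D + (-2 + 0))*(2*D))/2 = ((D - 2)*(2*D))/2 = ((-2 + D)*(2*D))/2 = (2*D*(-2 + D))/2 = D*(-2 + D))
(-157 - 191)*(t(-1*5) + 400) = (-157 - 191)*((-1*5)*(-2 - 1*5) + 400) = -348*(-5*(-2 - 5) + 400) = -348*(-5*(-7) + 400) = -348*(35 + 400) = -348*435 = -151380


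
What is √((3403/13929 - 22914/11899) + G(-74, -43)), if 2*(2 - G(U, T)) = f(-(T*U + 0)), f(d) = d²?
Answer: I*√139069256703900928840299/165741171 ≈ 2250.0*I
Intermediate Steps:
G(U, T) = 2 - T²*U²/2 (G(U, T) = 2 - (T*U + 0)²/2 = 2 - T²*U²/2)
√((3403/13929 - 22914/11899) + G(-74, -43)) = √((3403/13929 - 22914/11899) + (2 - ½*(-43)²*(-74)²)) = √((3403*(1/13929) - 22914*1/11899) + (2 - ½*1849*5476)) = √((3403/13929 - 22914/11899) + (2 - 5062562)) = √(-278676809/165741171 - 5062560) = √(-839074901334569/165741171) = I*√139069256703900928840299/165741171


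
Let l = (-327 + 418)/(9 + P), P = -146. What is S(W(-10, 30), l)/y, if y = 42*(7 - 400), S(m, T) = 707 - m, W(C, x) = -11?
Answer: -359/8253 ≈ -0.043499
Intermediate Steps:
l = -91/137 (l = (-327 + 418)/(9 - 146) = 91/(-137) = 91*(-1/137) = -91/137 ≈ -0.66423)
y = -16506 (y = 42*(-393) = -16506)
S(W(-10, 30), l)/y = (707 - 1*(-11))/(-16506) = (707 + 11)*(-1/16506) = 718*(-1/16506) = -359/8253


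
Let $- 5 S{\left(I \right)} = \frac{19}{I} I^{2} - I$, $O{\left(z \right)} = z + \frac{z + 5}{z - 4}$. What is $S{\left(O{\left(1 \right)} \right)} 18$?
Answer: $\frac{324}{5} \approx 64.8$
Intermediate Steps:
$O{\left(z \right)} = z + \frac{5 + z}{-4 + z}$
$S{\left(I \right)} = - \frac{18 I}{5}$ ($S{\left(I \right)} = - \frac{\frac{19}{I} I^{2} - I}{5} = - \frac{19 I - I}{5} = - \frac{18 I}{5}$)
$S{\left(O{\left(1 \right)} \right)} 18 = - \frac{18 \frac{5 + 1^{2} - 3}{-4 + 1}}{5} \cdot 18 = - \frac{18 \frac{5 + 1 - 3}{-3}}{5} \cdot 18 = - \frac{18 \left(\left(- \frac{1}{3}\right) 3\right)}{5} \cdot 18 = \left(- \frac{18}{5}\right) \left(-1\right) 18 = \frac{18}{5} \cdot 18 = \frac{324}{5}$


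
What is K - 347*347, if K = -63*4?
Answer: -120661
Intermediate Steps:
K = -252
K - 347*347 = -252 - 347*347 = -252 - 120409 = -120661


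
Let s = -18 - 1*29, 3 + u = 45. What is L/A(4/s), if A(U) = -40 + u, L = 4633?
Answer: 4633/2 ≈ 2316.5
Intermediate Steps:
u = 42 (u = -3 + 45 = 42)
s = -47 (s = -18 - 29 = -47)
A(U) = 2 (A(U) = -40 + 42 = 2)
L/A(4/s) = 4633/2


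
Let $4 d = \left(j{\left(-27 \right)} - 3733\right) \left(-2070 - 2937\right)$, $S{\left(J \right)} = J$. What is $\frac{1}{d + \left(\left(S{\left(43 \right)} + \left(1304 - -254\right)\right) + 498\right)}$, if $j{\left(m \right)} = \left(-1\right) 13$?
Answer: $\frac{2}{9382309} \approx 2.1317 \cdot 10^{-7}$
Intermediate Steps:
$j{\left(m \right)} = -13$
$d = \frac{9378111}{2}$ ($d = \frac{\left(-13 - 3733\right) \left(-2070 - 2937\right)}{4} = \frac{\left(-3746\right) \left(-5007\right)}{4} = \frac{1}{4} \cdot 18756222 = \frac{9378111}{2} \approx 4.6891 \cdot 10^{6}$)
$\frac{1}{d + \left(\left(S{\left(43 \right)} + \left(1304 - -254\right)\right) + 498\right)} = \frac{1}{\frac{9378111}{2} + \left(\left(43 + \left(1304 - -254\right)\right) + 498\right)} = \frac{1}{\frac{9378111}{2} + \left(\left(43 + \left(1304 + 254\right)\right) + 498\right)} = \frac{1}{\frac{9378111}{2} + \left(\left(43 + 1558\right) + 498\right)} = \frac{1}{\frac{9378111}{2} + \left(1601 + 498\right)} = \frac{1}{\frac{9378111}{2} + 2099} = \frac{1}{\frac{9382309}{2}} = \frac{2}{9382309}$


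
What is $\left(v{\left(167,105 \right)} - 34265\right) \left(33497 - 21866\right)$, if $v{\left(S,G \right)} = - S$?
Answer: $-400478592$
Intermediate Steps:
$\left(v{\left(167,105 \right)} - 34265\right) \left(33497 - 21866\right) = \left(\left(-1\right) 167 - 34265\right) \left(33497 - 21866\right) = \left(-167 - 34265\right) 11631 = \left(-34432\right) 11631 = -400478592$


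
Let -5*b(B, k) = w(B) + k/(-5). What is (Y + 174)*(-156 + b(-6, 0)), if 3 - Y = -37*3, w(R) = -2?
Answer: -224064/5 ≈ -44813.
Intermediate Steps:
b(B, k) = ⅖ + k/25 (b(B, k) = -(-2 + k/(-5))/5 = -(-2 - k/5)/5 = ⅖ + k/25)
Y = 114 (Y = 3 - (-37)*3 = 3 - 1*(-111) = 3 + 111 = 114)
(Y + 174)*(-156 + b(-6, 0)) = (114 + 174)*(-156 + (⅖ + (1/25)*0)) = 288*(-156 + (⅖ + 0)) = 288*(-156 + ⅖) = 288*(-778/5) = -224064/5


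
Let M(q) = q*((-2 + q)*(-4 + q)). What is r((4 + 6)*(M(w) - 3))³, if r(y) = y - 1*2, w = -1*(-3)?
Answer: -238328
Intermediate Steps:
w = 3
M(q) = q*(-4 + q)*(-2 + q) (M(q) = q*((-4 + q)*(-2 + q)) = q*(-4 + q)*(-2 + q))
r(y) = -2 + y (r(y) = y - 2 = -2 + y)
r((4 + 6)*(M(w) - 3))³ = (-2 + (4 + 6)*(3*(8 + 3² - 6*3) - 3))³ = (-2 + 10*(3*(8 + 9 - 18) - 3))³ = (-2 + 10*(3*(-1) - 3))³ = (-2 + 10*(-3 - 3))³ = (-2 + 10*(-6))³ = (-2 - 60)³ = (-62)³ = -238328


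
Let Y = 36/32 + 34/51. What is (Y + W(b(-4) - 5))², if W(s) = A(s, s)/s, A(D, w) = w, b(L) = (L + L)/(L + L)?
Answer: 4489/576 ≈ 7.7934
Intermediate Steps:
b(L) = 1 (b(L) = (2*L)/((2*L)) = (2*L)*(1/(2*L)) = 1)
Y = 43/24 (Y = 36*(1/32) + 34*(1/51) = 9/8 + ⅔ = 43/24 ≈ 1.7917)
W(s) = 1 (W(s) = s/s = 1)
(Y + W(b(-4) - 5))² = (43/24 + 1)² = (67/24)² = 4489/576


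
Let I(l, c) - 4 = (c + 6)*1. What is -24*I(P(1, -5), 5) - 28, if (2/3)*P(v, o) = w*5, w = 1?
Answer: -388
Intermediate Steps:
P(v, o) = 15/2 (P(v, o) = 3*(1*5)/2 = (3/2)*5 = 15/2)
I(l, c) = 10 + c (I(l, c) = 4 + (c + 6)*1 = 4 + (6 + c)*1 = 4 + (6 + c) = 10 + c)
-24*I(P(1, -5), 5) - 28 = -24*(10 + 5) - 28 = -24*15 - 28 = -360 - 28 = -388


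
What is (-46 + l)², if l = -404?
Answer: 202500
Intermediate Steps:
(-46 + l)² = (-46 - 404)² = (-450)² = 202500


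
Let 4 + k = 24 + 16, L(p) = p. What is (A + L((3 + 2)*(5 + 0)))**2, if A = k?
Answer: 3721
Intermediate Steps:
k = 36 (k = -4 + (24 + 16) = -4 + 40 = 36)
A = 36
(A + L((3 + 2)*(5 + 0)))**2 = (36 + (3 + 2)*(5 + 0))**2 = (36 + 5*5)**2 = (36 + 25)**2 = 61**2 = 3721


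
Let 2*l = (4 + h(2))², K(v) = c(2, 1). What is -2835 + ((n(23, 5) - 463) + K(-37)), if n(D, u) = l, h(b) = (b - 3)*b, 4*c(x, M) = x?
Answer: -6591/2 ≈ -3295.5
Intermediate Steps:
c(x, M) = x/4
K(v) = ½ (K(v) = (¼)*2 = ½)
h(b) = b*(-3 + b) (h(b) = (-3 + b)*b = b*(-3 + b))
l = 2 (l = (4 + 2*(-3 + 2))²/2 = (4 + 2*(-1))²/2 = (4 - 2)²/2 = (½)*2² = (½)*4 = 2)
n(D, u) = 2
-2835 + ((n(23, 5) - 463) + K(-37)) = -2835 + ((2 - 463) + ½) = -2835 + (-461 + ½) = -2835 - 921/2 = -6591/2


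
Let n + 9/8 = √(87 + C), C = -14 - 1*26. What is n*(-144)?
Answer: 162 - 144*√47 ≈ -825.21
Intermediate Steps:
C = -40 (C = -14 - 26 = -40)
n = -9/8 + √47 (n = -9/8 + √(87 - 40) = -9/8 + √47 ≈ 5.7307)
n*(-144) = (-9/8 + √47)*(-144) = 162 - 144*√47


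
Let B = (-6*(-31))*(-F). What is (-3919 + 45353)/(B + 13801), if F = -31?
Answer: 41434/19567 ≈ 2.1175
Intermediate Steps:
B = 5766 (B = (-6*(-31))*(-1*(-31)) = 186*31 = 5766)
(-3919 + 45353)/(B + 13801) = (-3919 + 45353)/(5766 + 13801) = 41434/19567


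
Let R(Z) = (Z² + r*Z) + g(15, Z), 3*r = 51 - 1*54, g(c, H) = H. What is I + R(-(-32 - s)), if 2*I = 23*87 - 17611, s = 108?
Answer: 11795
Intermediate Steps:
r = -1 (r = (51 - 1*54)/3 = (51 - 54)/3 = (⅓)*(-3) = -1)
I = -7805 (I = (23*87 - 17611)/2 = (2001 - 17611)/2 = (½)*(-15610) = -7805)
R(Z) = Z² (R(Z) = (Z² - Z) + Z = Z²)
I + R(-(-32 - s)) = -7805 + (-(-32 - 1*108))² = -7805 + (-(-32 - 108))² = -7805 + (-1*(-140))² = -7805 + 140² = -7805 + 19600 = 11795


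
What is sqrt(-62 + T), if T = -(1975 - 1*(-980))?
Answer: I*sqrt(3017) ≈ 54.927*I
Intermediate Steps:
T = -2955 (T = -(1975 + 980) = -1*2955 = -2955)
sqrt(-62 + T) = sqrt(-62 - 2955) = sqrt(-3017) = I*sqrt(3017)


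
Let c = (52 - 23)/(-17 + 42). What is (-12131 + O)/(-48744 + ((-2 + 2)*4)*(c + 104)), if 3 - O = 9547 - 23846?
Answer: -2171/48744 ≈ -0.044539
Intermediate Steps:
c = 29/25 ≈ 1.1600
O = 14302 (O = 3 - (9547 - 23846) = 3 - 1*(-14299) = 3 + 14299 = 14302)
(-12131 + O)/(-48744 + ((-2 + 2)*4)*(c + 104)) = (-12131 + 14302)/(-48744 + ((-2 + 2)*4)*(29/25 + 104)) = 2171/(-48744 + (0*4)*(2629/25)) = 2171/(-48744 + 0*(2629/25)) = 2171/(-48744 + 0) = 2171/(-48744) = 2171*(-1/48744) = -2171/48744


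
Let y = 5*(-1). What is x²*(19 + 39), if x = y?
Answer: 1450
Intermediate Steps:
y = -5
x = -5
x²*(19 + 39) = (-5)²*(19 + 39) = 25*58 = 1450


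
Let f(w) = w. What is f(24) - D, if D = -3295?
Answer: 3319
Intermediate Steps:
f(24) - D = 24 - 1*(-3295) = 24 + 3295 = 3319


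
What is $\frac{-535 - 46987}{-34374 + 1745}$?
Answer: $\frac{47522}{32629} \approx 1.4564$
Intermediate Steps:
$\frac{-535 - 46987}{-34374 + 1745} = - \frac{47522}{-32629} = \left(-47522\right) \left(- \frac{1}{32629}\right) = \frac{47522}{32629}$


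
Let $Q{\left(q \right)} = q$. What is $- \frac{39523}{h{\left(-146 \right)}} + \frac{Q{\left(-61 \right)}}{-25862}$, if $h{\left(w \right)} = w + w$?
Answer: $\frac{511080819}{3775852} \approx 135.35$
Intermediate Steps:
$h{\left(w \right)} = 2 w$
$- \frac{39523}{h{\left(-146 \right)}} + \frac{Q{\left(-61 \right)}}{-25862} = - \frac{39523}{2 \left(-146\right)} - \frac{61}{-25862} = - \frac{39523}{-292} - - \frac{61}{25862} = \left(-39523\right) \left(- \frac{1}{292}\right) + \frac{61}{25862} = \frac{39523}{292} + \frac{61}{25862} = \frac{511080819}{3775852}$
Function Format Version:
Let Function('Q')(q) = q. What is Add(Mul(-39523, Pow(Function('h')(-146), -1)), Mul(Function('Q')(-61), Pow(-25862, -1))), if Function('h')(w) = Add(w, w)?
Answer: Rational(511080819, 3775852) ≈ 135.35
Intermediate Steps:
Function('h')(w) = Mul(2, w)
Add(Mul(-39523, Pow(Function('h')(-146), -1)), Mul(Function('Q')(-61), Pow(-25862, -1))) = Add(Mul(-39523, Pow(Mul(2, -146), -1)), Mul(-61, Pow(-25862, -1))) = Add(Mul(-39523, Pow(-292, -1)), Mul(-61, Rational(-1, 25862))) = Add(Mul(-39523, Rational(-1, 292)), Rational(61, 25862)) = Add(Rational(39523, 292), Rational(61, 25862)) = Rational(511080819, 3775852)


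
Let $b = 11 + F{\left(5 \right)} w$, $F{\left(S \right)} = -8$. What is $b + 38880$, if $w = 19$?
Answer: $38739$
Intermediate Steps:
$b = -141$ ($b = 11 - 152 = -141$)
$b + 38880 = -141 + 38880 = 38739$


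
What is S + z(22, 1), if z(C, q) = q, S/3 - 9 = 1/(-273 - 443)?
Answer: 20045/716 ≈ 27.996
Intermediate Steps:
S = 19329/716 (S = 27 + 3/(-273 - 443) = 27 + 3/(-716) = 27 + 3*(-1/716) = 27 - 3/716 = 19329/716 ≈ 26.996)
S + z(22, 1) = 19329/716 + 1 = 20045/716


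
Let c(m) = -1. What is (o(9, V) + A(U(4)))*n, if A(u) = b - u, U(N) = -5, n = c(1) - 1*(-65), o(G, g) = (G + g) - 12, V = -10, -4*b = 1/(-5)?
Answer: -2544/5 ≈ -508.80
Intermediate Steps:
b = 1/20 (b = -¼/(-5) = -¼*(-⅕) = 1/20 ≈ 0.050000)
o(G, g) = -12 + G + g
n = 64 (n = -1 - 1*(-65) = -1 + 65 = 64)
A(u) = 1/20 - u
(o(9, V) + A(U(4)))*n = ((-12 + 9 - 10) + (1/20 - 1*(-5)))*64 = (-13 + (1/20 + 5))*64 = (-13 + 101/20)*64 = -159/20*64 = -2544/5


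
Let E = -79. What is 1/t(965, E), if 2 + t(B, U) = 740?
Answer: 1/738 ≈ 0.0013550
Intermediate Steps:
t(B, U) = 738 (t(B, U) = -2 + 740 = 738)
1/t(965, E) = 1/738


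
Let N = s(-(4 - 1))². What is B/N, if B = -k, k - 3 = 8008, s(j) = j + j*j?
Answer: -8011/36 ≈ -222.53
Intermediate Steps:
s(j) = j + j²
k = 8011 (k = 3 + 8008 = 8011)
N = 36 (N = ((-(4 - 1))*(1 - (4 - 1)))² = ((-1*3)*(1 - 1*3))² = (-3*(1 - 3))² = (-3*(-2))² = 6² = 36)
B = -8011 (B = -1*8011 = -8011)
B/N = -8011/36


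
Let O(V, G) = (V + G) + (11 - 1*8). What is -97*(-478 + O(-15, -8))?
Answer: 48306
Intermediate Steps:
O(V, G) = 3 + G + V (O(V, G) = (G + V) + (11 - 8) = (G + V) + 3 = 3 + G + V)
-97*(-478 + O(-15, -8)) = -97*(-478 + (3 - 8 - 15)) = -97*(-478 - 20) = -97*(-498) = 48306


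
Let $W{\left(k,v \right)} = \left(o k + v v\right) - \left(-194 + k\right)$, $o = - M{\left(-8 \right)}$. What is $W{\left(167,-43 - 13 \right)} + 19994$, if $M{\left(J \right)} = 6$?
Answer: $22155$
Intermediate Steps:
$o = -6$ ($o = \left(-1\right) 6 = -6$)
$W{\left(k,v \right)} = 194 + v^{2} - 7 k$ ($W{\left(k,v \right)} = \left(- 6 k + v v\right) - \left(-194 + k\right) = \left(- 6 k + v^{2}\right) - \left(-194 + k\right) = \left(v^{2} - 6 k\right) - \left(-194 + k\right) = 194 + v^{2} - 7 k$)
$W{\left(167,-43 - 13 \right)} + 19994 = \left(194 + \left(-43 - 13\right)^{2} - 1169\right) + 19994 = \left(194 + \left(-56\right)^{2} - 1169\right) + 19994 = \left(194 + 3136 - 1169\right) + 19994 = 2161 + 19994 = 22155$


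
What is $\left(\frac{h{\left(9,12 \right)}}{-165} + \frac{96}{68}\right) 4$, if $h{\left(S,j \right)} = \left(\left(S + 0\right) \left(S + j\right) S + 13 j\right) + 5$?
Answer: $- \frac{110776}{2805} \approx -39.492$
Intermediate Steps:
$h{\left(S,j \right)} = 5 + 13 j + S^{2} \left(S + j\right)$ ($h{\left(S,j \right)} = \left(S \left(S + j\right) S + 13 j\right) + 5 = \left(S^{2} \left(S + j\right) + 13 j\right) + 5 = \left(13 j + S^{2} \left(S + j\right)\right) + 5 = 5 + 13 j + S^{2} \left(S + j\right)$)
$\left(\frac{h{\left(9,12 \right)}}{-165} + \frac{96}{68}\right) 4 = \left(\frac{5 + 9^{3} + 13 \cdot 12 + 12 \cdot 9^{2}}{-165} + \frac{96}{68}\right) 4 = \left(\left(5 + 729 + 156 + 12 \cdot 81\right) \left(- \frac{1}{165}\right) + 96 \cdot \frac{1}{68}\right) 4 = \left(\left(5 + 729 + 156 + 972\right) \left(- \frac{1}{165}\right) + \frac{24}{17}\right) 4 = \left(1862 \left(- \frac{1}{165}\right) + \frac{24}{17}\right) 4 = \left(- \frac{1862}{165} + \frac{24}{17}\right) 4 = \left(- \frac{27694}{2805}\right) 4 = - \frac{110776}{2805}$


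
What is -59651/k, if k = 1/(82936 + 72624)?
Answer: -9279309560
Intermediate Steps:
k = 1/155560 ≈ 6.4284e-6
-59651/k = -59651/1/155560 = -59651*155560 = -9279309560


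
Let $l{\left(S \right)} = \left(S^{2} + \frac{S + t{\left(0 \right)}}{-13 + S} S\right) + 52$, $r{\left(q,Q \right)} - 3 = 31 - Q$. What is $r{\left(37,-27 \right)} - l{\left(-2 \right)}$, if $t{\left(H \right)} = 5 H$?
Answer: $\frac{79}{15} \approx 5.2667$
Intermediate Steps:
$r{\left(q,Q \right)} = 34 - Q$ ($r{\left(q,Q \right)} = 3 - \left(-31 + Q\right) = 34 - Q$)
$l{\left(S \right)} = 52 + S^{2} + \frac{S^{2}}{-13 + S}$ ($l{\left(S \right)} = \left(S^{2} + \frac{S + 5 \cdot 0}{-13 + S} S\right) + 52 = \left(S^{2} + \frac{S + 0}{-13 + S} S\right) + 52 = \left(S^{2} + \frac{S}{-13 + S} S\right) + 52 = \left(S^{2} + \frac{S^{2}}{-13 + S}\right) + 52 = 52 + S^{2} + \frac{S^{2}}{-13 + S}$)
$r{\left(37,-27 \right)} - l{\left(-2 \right)} = \left(34 - -27\right) - \frac{-676 + \left(-2\right)^{3} - 12 \left(-2\right)^{2} + 52 \left(-2\right)}{-13 - 2} = \left(34 + 27\right) - \frac{-676 - 8 - 48 - 104}{-15} = 61 - - \frac{-676 - 8 - 48 - 104}{15} = 61 - \left(- \frac{1}{15}\right) \left(-836\right) = 61 - \frac{836}{15} = \frac{79}{15}$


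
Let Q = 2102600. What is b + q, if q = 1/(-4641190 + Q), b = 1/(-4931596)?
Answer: -3735093/6259650144820 ≈ -5.9669e-7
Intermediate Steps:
b = -1/4931596 ≈ -2.0277e-7
q = -1/2538590 (q = 1/(-4641190 + 2102600) = 1/(-2538590) = -1/2538590 ≈ -3.9392e-7)
b + q = -1/4931596 - 1/2538590 = -3735093/6259650144820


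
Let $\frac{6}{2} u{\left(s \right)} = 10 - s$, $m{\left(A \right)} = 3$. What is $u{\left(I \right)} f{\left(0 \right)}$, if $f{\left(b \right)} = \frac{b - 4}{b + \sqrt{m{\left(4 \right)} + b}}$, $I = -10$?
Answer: $- \frac{80 \sqrt{3}}{9} \approx -15.396$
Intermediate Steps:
$u{\left(s \right)} = \frac{10}{3} - \frac{s}{3}$ ($u{\left(s \right)} = \frac{10 - s}{3} = \frac{10}{3} - \frac{s}{3}$)
$f{\left(b \right)} = \frac{-4 + b}{b + \sqrt{3 + b}}$ ($f{\left(b \right)} = \frac{b - 4}{b + \sqrt{3 + b}} = \frac{-4 + b}{b + \sqrt{3 + b}}$)
$u{\left(I \right)} f{\left(0 \right)} = \left(\frac{10}{3} - - \frac{10}{3}\right) \frac{-4 + 0}{0 + \sqrt{3 + 0}} = \left(\frac{10}{3} + \frac{10}{3}\right) \frac{1}{0 + \sqrt{3}} \left(-4\right) = \frac{20 \frac{1}{\sqrt{3}} \left(-4\right)}{3} = \frac{20 \frac{\sqrt{3}}{3} \left(-4\right)}{3} = \frac{20 \left(- \frac{4 \sqrt{3}}{3}\right)}{3} = - \frac{80 \sqrt{3}}{9}$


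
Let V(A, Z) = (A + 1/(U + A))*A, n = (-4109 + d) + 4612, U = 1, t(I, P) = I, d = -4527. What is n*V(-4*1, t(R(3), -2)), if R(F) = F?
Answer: -209248/3 ≈ -69749.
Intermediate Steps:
n = -4024 (n = (-4109 - 4527) + 4612 = -8636 + 4612 = -4024)
V(A, Z) = A*(A + 1/(1 + A)) (V(A, Z) = (A + 1/(1 + A))*A = A*(A + 1/(1 + A)))
n*V(-4*1, t(R(3), -2)) = -4024*(-4*1)*(1 - 4*1 + (-4*1)²)/(1 - 4*1) = -(-16096)*(1 - 4 + (-4)²)/(1 - 4) = -(-16096)*(1 - 4 + 16)/(-3) = -(-16096)*(-1)*13/3 = -4024*52/3 = -209248/3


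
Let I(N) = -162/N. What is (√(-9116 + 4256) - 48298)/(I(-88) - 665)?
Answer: 2125112/29179 - 792*I*√15/29179 ≈ 72.83 - 0.10512*I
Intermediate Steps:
(√(-9116 + 4256) - 48298)/(I(-88) - 665) = (√(-9116 + 4256) - 48298)/(-162/(-88) - 665) = (√(-4860) - 48298)/(-162*(-1/88) - 665) = (18*I*√15 - 48298)/(81/44 - 665) = (-48298 + 18*I*√15)/(-29179/44) = (-48298 + 18*I*√15)*(-44/29179) = 2125112/29179 - 792*I*√15/29179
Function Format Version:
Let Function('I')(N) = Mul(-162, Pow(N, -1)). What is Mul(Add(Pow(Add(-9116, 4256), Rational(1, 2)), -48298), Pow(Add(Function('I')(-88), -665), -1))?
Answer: Add(Rational(2125112, 29179), Mul(Rational(-792, 29179), I, Pow(15, Rational(1, 2)))) ≈ Add(72.830, Mul(-0.10512, I))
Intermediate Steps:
Mul(Add(Pow(Add(-9116, 4256), Rational(1, 2)), -48298), Pow(Add(Function('I')(-88), -665), -1)) = Mul(Add(Pow(Add(-9116, 4256), Rational(1, 2)), -48298), Pow(Add(Mul(-162, Pow(-88, -1)), -665), -1)) = Mul(Add(Pow(-4860, Rational(1, 2)), -48298), Pow(Add(Mul(-162, Rational(-1, 88)), -665), -1)) = Mul(Add(Mul(18, I, Pow(15, Rational(1, 2))), -48298), Pow(Add(Rational(81, 44), -665), -1)) = Mul(Add(-48298, Mul(18, I, Pow(15, Rational(1, 2)))), Pow(Rational(-29179, 44), -1)) = Mul(Add(-48298, Mul(18, I, Pow(15, Rational(1, 2)))), Rational(-44, 29179)) = Add(Rational(2125112, 29179), Mul(Rational(-792, 29179), I, Pow(15, Rational(1, 2))))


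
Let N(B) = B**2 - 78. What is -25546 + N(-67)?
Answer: -21135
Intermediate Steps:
N(B) = -78 + B**2
-25546 + N(-67) = -25546 + (-78 + (-67)**2) = -25546 + (-78 + 4489) = -25546 + 4411 = -21135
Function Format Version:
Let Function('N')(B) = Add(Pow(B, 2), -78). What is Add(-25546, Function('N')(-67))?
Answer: -21135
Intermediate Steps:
Function('N')(B) = Add(-78, Pow(B, 2))
Add(-25546, Function('N')(-67)) = Add(-25546, Add(-78, Pow(-67, 2))) = Add(-25546, Add(-78, 4489)) = Add(-25546, 4411) = -21135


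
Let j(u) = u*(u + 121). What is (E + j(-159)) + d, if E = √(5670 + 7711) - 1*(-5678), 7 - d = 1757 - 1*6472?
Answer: 16442 + √13381 ≈ 16558.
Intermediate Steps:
j(u) = u*(121 + u)
d = 4722 (d = 7 - (1757 - 1*6472) = 7 - (1757 - 6472) = 7 - 1*(-4715) = 7 + 4715 = 4722)
E = 5678 + √13381 (E = √13381 + 5678 = 5678 + √13381 ≈ 5793.7)
(E + j(-159)) + d = ((5678 + √13381) - 159*(121 - 159)) + 4722 = ((5678 + √13381) - 159*(-38)) + 4722 = ((5678 + √13381) + 6042) + 4722 = (11720 + √13381) + 4722 = 16442 + √13381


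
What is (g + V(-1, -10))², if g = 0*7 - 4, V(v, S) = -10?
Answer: 196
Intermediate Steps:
g = -4 (g = 0 - 4 = -4)
(g + V(-1, -10))² = (-4 - 10)² = (-14)² = 196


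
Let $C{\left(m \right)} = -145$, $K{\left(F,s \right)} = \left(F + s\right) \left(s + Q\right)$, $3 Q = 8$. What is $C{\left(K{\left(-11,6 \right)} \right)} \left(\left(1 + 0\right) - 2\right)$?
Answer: $145$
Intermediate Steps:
$Q = \frac{8}{3}$ ($Q = \frac{1}{3} \cdot 8 = \frac{8}{3} \approx 2.6667$)
$K{\left(F,s \right)} = \left(\frac{8}{3} + s\right) \left(F + s\right)$ ($K{\left(F,s \right)} = \left(F + s\right) \left(s + \frac{8}{3}\right) = \left(F + s\right) \left(\frac{8}{3} + s\right) = \left(\frac{8}{3} + s\right) \left(F + s\right)$)
$C{\left(K{\left(-11,6 \right)} \right)} \left(\left(1 + 0\right) - 2\right) = - 145 \left(\left(1 + 0\right) - 2\right) = - 145 \left(1 - 2\right) = \left(-145\right) \left(-1\right) = 145$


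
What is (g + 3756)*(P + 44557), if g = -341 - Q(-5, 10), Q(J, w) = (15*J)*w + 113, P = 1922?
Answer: 188332908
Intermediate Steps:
Q(J, w) = 113 + 15*J*w (Q(J, w) = 15*J*w + 113 = 113 + 15*J*w)
g = 296 (g = -341 - (113 + 15*(-5)*10) = -341 - (113 - 750) = -341 - 1*(-637) = -341 + 637 = 296)
(g + 3756)*(P + 44557) = (296 + 3756)*(1922 + 44557) = 4052*46479 = 188332908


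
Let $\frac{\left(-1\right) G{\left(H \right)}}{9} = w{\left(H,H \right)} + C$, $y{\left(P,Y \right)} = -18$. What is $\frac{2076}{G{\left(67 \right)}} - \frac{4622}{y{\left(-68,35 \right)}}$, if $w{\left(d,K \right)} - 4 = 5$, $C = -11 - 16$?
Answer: $\frac{7279}{27} \approx 269.59$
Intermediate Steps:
$C = -27$ ($C = -11 - 16 = -27$)
$w{\left(d,K \right)} = 9$ ($w{\left(d,K \right)} = 4 + 5 = 9$)
$G{\left(H \right)} = 162$ ($G{\left(H \right)} = - 9 \left(9 - 27\right) = \left(-9\right) \left(-18\right) = 162$)
$\frac{2076}{G{\left(67 \right)}} - \frac{4622}{y{\left(-68,35 \right)}} = \frac{2076}{162} - \frac{4622}{-18} = 2076 \cdot \frac{1}{162} - - \frac{2311}{9} = \frac{346}{27} + \frac{2311}{9} = \frac{7279}{27}$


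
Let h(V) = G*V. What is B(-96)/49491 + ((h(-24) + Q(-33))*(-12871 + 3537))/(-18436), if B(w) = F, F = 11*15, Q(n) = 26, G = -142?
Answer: 132194657278/76034673 ≈ 1738.6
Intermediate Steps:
F = 165
h(V) = -142*V
B(w) = 165
B(-96)/49491 + ((h(-24) + Q(-33))*(-12871 + 3537))/(-18436) = 165/49491 + ((-142*(-24) + 26)*(-12871 + 3537))/(-18436) = 165*(1/49491) + ((3408 + 26)*(-9334))*(-1/18436) = 55/16497 + (3434*(-9334))*(-1/18436) = 55/16497 - 32052956*(-1/18436) = 55/16497 + 8013239/4609 = 132194657278/76034673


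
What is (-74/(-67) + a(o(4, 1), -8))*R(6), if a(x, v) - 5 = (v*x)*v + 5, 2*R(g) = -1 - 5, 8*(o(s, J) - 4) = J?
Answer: -55296/67 ≈ -825.31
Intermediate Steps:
o(s, J) = 4 + J/8
R(g) = -3 (R(g) = (-1 - 5)/2 = (1/2)*(-6) = -3)
a(x, v) = 10 + x*v**2 (a(x, v) = 5 + ((v*x)*v + 5) = 5 + (x*v**2 + 5) = 5 + (5 + x*v**2) = 10 + x*v**2)
(-74/(-67) + a(o(4, 1), -8))*R(6) = (-74/(-67) + (10 + (4 + (1/8)*1)*(-8)**2))*(-3) = (-74*(-1/67) + (10 + (4 + 1/8)*64))*(-3) = (74/67 + (10 + (33/8)*64))*(-3) = (74/67 + (10 + 264))*(-3) = (74/67 + 274)*(-3) = (18432/67)*(-3) = -55296/67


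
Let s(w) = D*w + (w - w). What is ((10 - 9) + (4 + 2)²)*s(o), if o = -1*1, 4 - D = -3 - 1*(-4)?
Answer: -111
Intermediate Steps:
D = 3 (D = 4 - (-3 - 1*(-4)) = 4 - (-3 + 4) = 4 - 1*1 = 4 - 1 = 3)
o = -1
s(w) = 3*w (s(w) = 3*w + (w - w) = 3*w + 0 = 3*w)
((10 - 9) + (4 + 2)²)*s(o) = ((10 - 9) + (4 + 2)²)*(3*(-1)) = (1 + 6²)*(-3) = (1 + 36)*(-3) = 37*(-3) = -111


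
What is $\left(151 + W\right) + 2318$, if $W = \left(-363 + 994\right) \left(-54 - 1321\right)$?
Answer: $-865156$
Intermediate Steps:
$W = -867625$ ($W = 631 \left(-1375\right) = -867625$)
$\left(151 + W\right) + 2318 = \left(151 - 867625\right) + 2318 = -867474 + 2318 = -865156$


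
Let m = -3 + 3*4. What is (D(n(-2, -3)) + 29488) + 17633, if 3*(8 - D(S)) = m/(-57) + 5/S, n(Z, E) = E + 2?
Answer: 2686451/57 ≈ 47131.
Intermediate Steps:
n(Z, E) = 2 + E
m = 9 (m = -3 + 12 = 9)
D(S) = 153/19 - 5/(3*S) (D(S) = 8 - (9/(-57) + 5/S)/3 = 8 - (9*(-1/57) + 5/S)/3 = 8 - (-3/19 + 5/S)/3 = 8 + (1/19 - 5/(3*S)) = 153/19 - 5/(3*S))
(D(n(-2, -3)) + 29488) + 17633 = ((-95 + 459*(2 - 3))/(57*(2 - 3)) + 29488) + 17633 = ((1/57)*(-95 + 459*(-1))/(-1) + 29488) + 17633 = ((1/57)*(-1)*(-95 - 459) + 29488) + 17633 = ((1/57)*(-1)*(-554) + 29488) + 17633 = (554/57 + 29488) + 17633 = 1681370/57 + 17633 = 2686451/57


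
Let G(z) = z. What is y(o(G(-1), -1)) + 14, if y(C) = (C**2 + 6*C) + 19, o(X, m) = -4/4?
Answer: 28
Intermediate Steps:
o(X, m) = -1 (o(X, m) = -4*1/4 = -1)
y(C) = 19 + C**2 + 6*C
y(o(G(-1), -1)) + 14 = (19 + (-1)**2 + 6*(-1)) + 14 = (19 + 1 - 6) + 14 = 14 + 14 = 28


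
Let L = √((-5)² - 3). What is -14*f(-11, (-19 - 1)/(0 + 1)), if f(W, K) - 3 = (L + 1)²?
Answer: -364 - 28*√22 ≈ -495.33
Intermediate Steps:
L = √22 (L = √(25 - 3) = √22 ≈ 4.6904)
f(W, K) = 3 + (1 + √22)² (f(W, K) = 3 + (√22 + 1)² = 3 + (1 + √22)²)
-14*f(-11, (-19 - 1)/(0 + 1)) = -14*(26 + 2*√22) = -364 - 28*√22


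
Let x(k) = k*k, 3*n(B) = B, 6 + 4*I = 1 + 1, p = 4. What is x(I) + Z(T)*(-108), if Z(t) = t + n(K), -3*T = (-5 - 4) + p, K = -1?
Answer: -143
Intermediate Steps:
I = -1 (I = -3/2 + (1 + 1)/4 = -3/2 + (¼)*2 = -3/2 + ½ = -1)
n(B) = B/3
T = 5/3 (T = -((-5 - 4) + 4)/3 = -(-9 + 4)/3 = -⅓*(-5) = 5/3 ≈ 1.6667)
x(k) = k²
Z(t) = -⅓ + t (Z(t) = t + (⅓)*(-1) = t - ⅓ = -⅓ + t)
x(I) + Z(T)*(-108) = (-1)² + (-⅓ + 5/3)*(-108) = 1 + (4/3)*(-108) = 1 - 144 = -143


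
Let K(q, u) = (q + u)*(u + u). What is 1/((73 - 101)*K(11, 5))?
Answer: -1/4480 ≈ -0.00022321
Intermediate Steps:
K(q, u) = 2*u*(q + u) (K(q, u) = (q + u)*(2*u) = 2*u*(q + u))
1/((73 - 101)*K(11, 5)) = 1/((73 - 101)*(2*5*(11 + 5))) = 1/(-56*5*16) = 1/(-28*160) = 1/(-4480) = -1/4480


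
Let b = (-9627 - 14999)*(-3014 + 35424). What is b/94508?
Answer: -199532165/23627 ≈ -8445.1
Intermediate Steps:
b = -798128660 (b = -24626*32410 = -798128660)
b/94508 = -798128660/94508 = -798128660*1/94508 = -199532165/23627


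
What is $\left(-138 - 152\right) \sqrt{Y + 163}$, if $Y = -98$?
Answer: $- 290 \sqrt{65} \approx -2338.1$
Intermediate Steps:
$\left(-138 - 152\right) \sqrt{Y + 163} = \left(-138 - 152\right) \sqrt{-98 + 163} = - 290 \sqrt{65}$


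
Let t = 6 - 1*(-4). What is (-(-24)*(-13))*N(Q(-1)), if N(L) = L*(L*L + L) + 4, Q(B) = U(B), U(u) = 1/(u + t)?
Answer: -304304/243 ≈ -1252.3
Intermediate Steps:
t = 10 (t = 6 + 4 = 10)
U(u) = 1/(10 + u) (U(u) = 1/(u + 10) = 1/(10 + u))
Q(B) = 1/(10 + B)
N(L) = 4 + L*(L + L**2) (N(L) = L*(L**2 + L) + 4 = L*(L + L**2) + 4 = 4 + L*(L + L**2))
(-(-24)*(-13))*N(Q(-1)) = (-(-24)*(-13))*(4 + (1/(10 - 1))**2 + (1/(10 - 1))**3) = (-24*13)*(4 + (1/9)**2 + (1/9)**3) = -312*(4 + (1/9)**2 + (1/9)**3) = -312*(4 + 1/81 + 1/729) = -312*2926/729 = -304304/243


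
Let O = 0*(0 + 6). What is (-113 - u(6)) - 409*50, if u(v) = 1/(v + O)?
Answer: -123379/6 ≈ -20563.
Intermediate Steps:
O = 0 (O = 0*6 = 0)
u(v) = 1/v (u(v) = 1/(v + 0) = 1/v)
(-113 - u(6)) - 409*50 = (-113 - 1/6) - 409*50 = (-113 - 1*⅙) - 20450 = (-113 - ⅙) - 20450 = -679/6 - 20450 = -123379/6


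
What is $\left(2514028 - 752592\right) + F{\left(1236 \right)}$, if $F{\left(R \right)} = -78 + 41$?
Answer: $1761399$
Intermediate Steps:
$F{\left(R \right)} = -37$
$\left(2514028 - 752592\right) + F{\left(1236 \right)} = \left(2514028 - 752592\right) - 37 = 1761436 - 37 = 1761399$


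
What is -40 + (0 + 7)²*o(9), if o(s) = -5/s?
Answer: -605/9 ≈ -67.222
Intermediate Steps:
-40 + (0 + 7)²*o(9) = -40 + (0 + 7)²*(-5/9) = -40 + 7²*(-5*⅑) = -40 + 49*(-5/9) = -40 - 245/9 = -605/9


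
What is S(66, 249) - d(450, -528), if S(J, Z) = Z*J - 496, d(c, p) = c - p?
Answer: 14960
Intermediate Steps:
S(J, Z) = -496 + J*Z (S(J, Z) = J*Z - 496 = -496 + J*Z)
S(66, 249) - d(450, -528) = (-496 + 66*249) - (450 - 1*(-528)) = (-496 + 16434) - (450 + 528) = 15938 - 1*978 = 15938 - 978 = 14960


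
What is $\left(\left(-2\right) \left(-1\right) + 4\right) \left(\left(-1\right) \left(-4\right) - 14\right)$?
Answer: $-60$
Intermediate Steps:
$\left(\left(-2\right) \left(-1\right) + 4\right) \left(\left(-1\right) \left(-4\right) - 14\right) = \left(2 + 4\right) \left(4 - 14\right) = 6 \left(-10\right) = -60$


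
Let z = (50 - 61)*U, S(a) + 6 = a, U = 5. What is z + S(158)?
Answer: 97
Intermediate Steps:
S(a) = -6 + a
z = -55 (z = (50 - 61)*5 = -11*5 = -55)
z + S(158) = -55 + (-6 + 158) = -55 + 152 = 97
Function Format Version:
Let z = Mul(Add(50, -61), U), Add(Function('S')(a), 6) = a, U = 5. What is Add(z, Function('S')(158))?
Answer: 97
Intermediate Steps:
Function('S')(a) = Add(-6, a)
z = -55 (z = Mul(Add(50, -61), 5) = Mul(-11, 5) = -55)
Add(z, Function('S')(158)) = Add(-55, Add(-6, 158)) = Add(-55, 152) = 97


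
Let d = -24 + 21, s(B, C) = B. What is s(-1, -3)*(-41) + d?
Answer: 38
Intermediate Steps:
d = -3
s(-1, -3)*(-41) + d = -1*(-41) - 3 = 41 - 3 = 38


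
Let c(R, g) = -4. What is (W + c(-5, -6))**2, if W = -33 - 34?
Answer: 5041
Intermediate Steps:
W = -67
(W + c(-5, -6))**2 = (-67 - 4)**2 = (-71)**2 = 5041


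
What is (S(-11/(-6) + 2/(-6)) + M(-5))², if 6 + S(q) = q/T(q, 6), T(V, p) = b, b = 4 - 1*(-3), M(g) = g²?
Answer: 72361/196 ≈ 369.19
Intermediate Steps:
b = 7 (b = 4 + 3 = 7)
T(V, p) = 7
S(q) = -6 + q/7
(S(-11/(-6) + 2/(-6)) + M(-5))² = ((-6 + (-11/(-6) + 2/(-6))/7) + (-5)²)² = ((-6 + (-11*(-⅙) + 2*(-⅙))/7) + 25)² = ((-6 + (11/6 - ⅓)/7) + 25)² = ((-6 + (⅐)*(3/2)) + 25)² = ((-6 + 3/14) + 25)² = (-81/14 + 25)² = (269/14)² = 72361/196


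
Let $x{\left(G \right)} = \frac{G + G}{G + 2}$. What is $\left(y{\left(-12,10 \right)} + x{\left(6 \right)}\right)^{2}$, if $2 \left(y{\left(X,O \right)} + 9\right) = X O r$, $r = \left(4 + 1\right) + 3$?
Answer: $\frac{950625}{4} \approx 2.3766 \cdot 10^{5}$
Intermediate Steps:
$r = 8$ ($r = 5 + 3 = 8$)
$x{\left(G \right)} = \frac{2 G}{2 + G}$
$y{\left(X,O \right)} = -9 + 4 O X$ ($y{\left(X,O \right)} = -9 + \frac{X O 8}{2} = -9 + \frac{O X 8}{2} = -9 + \frac{8 O X}{2} = -9 + 4 O X$)
$\left(y{\left(-12,10 \right)} + x{\left(6 \right)}\right)^{2} = \left(\left(-9 + 4 \cdot 10 \left(-12\right)\right) + 2 \cdot 6 \frac{1}{2 + 6}\right)^{2} = \left(\left(-9 - 480\right) + 2 \cdot 6 \cdot \frac{1}{8}\right)^{2} = \left(-489 + 2 \cdot 6 \cdot \frac{1}{8}\right)^{2} = \left(-489 + \frac{3}{2}\right)^{2} = \left(- \frac{975}{2}\right)^{2} = \frac{950625}{4}$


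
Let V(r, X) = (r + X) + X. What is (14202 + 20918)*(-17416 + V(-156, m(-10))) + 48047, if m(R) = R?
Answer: -617782993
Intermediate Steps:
V(r, X) = r + 2*X (V(r, X) = (X + r) + X = r + 2*X)
(14202 + 20918)*(-17416 + V(-156, m(-10))) + 48047 = (14202 + 20918)*(-17416 + (-156 + 2*(-10))) + 48047 = 35120*(-17416 + (-156 - 20)) + 48047 = 35120*(-17416 - 176) + 48047 = 35120*(-17592) + 48047 = -617831040 + 48047 = -617782993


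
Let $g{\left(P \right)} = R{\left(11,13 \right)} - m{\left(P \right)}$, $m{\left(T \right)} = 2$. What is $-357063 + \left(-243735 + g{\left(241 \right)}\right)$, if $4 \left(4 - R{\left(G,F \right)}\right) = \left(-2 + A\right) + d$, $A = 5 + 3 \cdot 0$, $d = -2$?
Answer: $- \frac{2403185}{4} \approx -6.008 \cdot 10^{5}$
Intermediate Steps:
$A = 5$ ($A = 5 + 0 = 5$)
$R{\left(G,F \right)} = \frac{15}{4}$ ($R{\left(G,F \right)} = 4 - \frac{\left(-2 + 5\right) - 2}{4} = 4 - \frac{3 - 2}{4} = 4 - \frac{1}{4} = \frac{15}{4}$)
$g{\left(P \right)} = \frac{7}{4}$ ($g{\left(P \right)} = \frac{15}{4} - 2 = \frac{7}{4}$)
$-357063 + \left(-243735 + g{\left(241 \right)}\right) = -357063 + \left(-243735 + \frac{7}{4}\right) = -357063 - \frac{974933}{4} = - \frac{2403185}{4}$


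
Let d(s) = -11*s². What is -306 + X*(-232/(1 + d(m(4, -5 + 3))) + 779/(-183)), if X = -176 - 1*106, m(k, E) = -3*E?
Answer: 17560336/24095 ≈ 728.80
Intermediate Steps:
X = -282 (X = -176 - 106 = -282)
-306 + X*(-232/(1 + d(m(4, -5 + 3))) + 779/(-183)) = -306 - 282*(-232/(1 - 11*9*(-5 + 3)²) + 779/(-183)) = -306 - 282*(-232/(1 - 11*(-3*(-2))²) + 779*(-1/183)) = -306 - 282*(-232/(1 - 11*6²) - 779/183) = -306 - 282*(-232/(1 - 11*36) - 779/183) = -306 - 282*(-232/(1 - 396) - 779/183) = -306 - 282*(-232/(-395) - 779/183) = -306 - 282*(-232*(-1/395) - 779/183) = -306 - 282*(232/395 - 779/183) = -306 - 282*(-265249/72285) = -306 + 24933406/24095 = 17560336/24095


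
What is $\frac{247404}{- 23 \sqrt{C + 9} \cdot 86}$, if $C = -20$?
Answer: $\frac{123702 i \sqrt{11}}{10879} \approx 37.712 i$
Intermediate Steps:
$\frac{247404}{- 23 \sqrt{C + 9} \cdot 86} = \frac{247404}{- 23 \sqrt{-20 + 9} \cdot 86} = \frac{247404}{- 23 \sqrt{-11} \cdot 86} = \frac{247404}{- 23 i \sqrt{11} \cdot 86} = \frac{247404}{\left(-1978\right) i \sqrt{11}} = 247404 \frac{i \sqrt{11}}{21758} = \frac{123702 i \sqrt{11}}{10879}$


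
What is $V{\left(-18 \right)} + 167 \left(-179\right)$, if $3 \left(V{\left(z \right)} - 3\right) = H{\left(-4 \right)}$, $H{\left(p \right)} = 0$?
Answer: $-29890$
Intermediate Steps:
$V{\left(z \right)} = 3$ ($V{\left(z \right)} = 3 + \frac{1}{3} \cdot 0 = 3 + 0 = 3$)
$V{\left(-18 \right)} + 167 \left(-179\right) = 3 + 167 \left(-179\right) = 3 - 29893 = -29890$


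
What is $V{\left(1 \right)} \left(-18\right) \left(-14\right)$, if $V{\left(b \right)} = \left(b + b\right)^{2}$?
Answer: $1008$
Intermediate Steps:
$V{\left(b \right)} = 4 b^{2}$ ($V{\left(b \right)} = \left(2 b\right)^{2} = 4 b^{2}$)
$V{\left(1 \right)} \left(-18\right) \left(-14\right) = 4 \cdot 1^{2} \left(-18\right) \left(-14\right) = 4 \cdot 1 \left(-18\right) \left(-14\right) = 4 \left(-18\right) \left(-14\right) = \left(-72\right) \left(-14\right) = 1008$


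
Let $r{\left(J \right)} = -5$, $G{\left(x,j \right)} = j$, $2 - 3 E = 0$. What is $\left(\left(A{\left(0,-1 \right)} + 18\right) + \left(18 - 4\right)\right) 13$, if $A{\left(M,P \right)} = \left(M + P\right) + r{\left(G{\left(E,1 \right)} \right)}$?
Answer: $338$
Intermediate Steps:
$E = \frac{2}{3}$ ($E = \frac{2}{3} - 0 = \frac{2}{3} + 0 = \frac{2}{3} \approx 0.66667$)
$A{\left(M,P \right)} = -5 + M + P$ ($A{\left(M,P \right)} = \left(M + P\right) - 5 = -5 + M + P$)
$\left(\left(A{\left(0,-1 \right)} + 18\right) + \left(18 - 4\right)\right) 13 = \left(\left(\left(-5 + 0 - 1\right) + 18\right) + \left(18 - 4\right)\right) 13 = \left(\left(-6 + 18\right) + \left(18 - 4\right)\right) 13 = \left(12 + 14\right) 13 = 26 \cdot 13 = 338$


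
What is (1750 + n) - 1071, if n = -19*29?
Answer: 128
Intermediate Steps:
n = -551
(1750 + n) - 1071 = (1750 - 551) - 1071 = 1199 - 1071 = 128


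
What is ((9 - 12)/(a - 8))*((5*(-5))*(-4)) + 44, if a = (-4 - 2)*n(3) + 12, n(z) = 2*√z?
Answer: 1219/26 + 225*√3/26 ≈ 61.874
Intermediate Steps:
a = 12 - 12*√3 (a = (-4 - 2)*(2*√3) + 12 = -12*√3 + 12 = 12 - 12*√3 ≈ -8.7846)
((9 - 12)/(a - 8))*((5*(-5))*(-4)) + 44 = ((9 - 12)/((12 - 12*√3) - 8))*((5*(-5))*(-4)) + 44 = (-3/(4 - 12*√3))*(-25*(-4)) + 44 = -3/(4 - 12*√3)*100 + 44 = -300/(4 - 12*√3) + 44 = 44 - 300/(4 - 12*√3)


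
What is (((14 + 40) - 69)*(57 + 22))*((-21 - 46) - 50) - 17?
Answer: 138628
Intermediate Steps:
(((14 + 40) - 69)*(57 + 22))*((-21 - 46) - 50) - 17 = ((54 - 69)*79)*(-67 - 50) - 17 = -15*79*(-117) - 17 = -1185*(-117) - 17 = 138645 - 17 = 138628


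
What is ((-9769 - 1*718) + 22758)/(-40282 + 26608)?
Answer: -12271/13674 ≈ -0.89740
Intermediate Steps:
((-9769 - 1*718) + 22758)/(-40282 + 26608) = ((-9769 - 718) + 22758)/(-13674) = (-10487 + 22758)*(-1/13674) = 12271*(-1/13674) = -12271/13674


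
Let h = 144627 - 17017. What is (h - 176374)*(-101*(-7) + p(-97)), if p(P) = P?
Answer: -29746040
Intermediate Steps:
h = 127610
(h - 176374)*(-101*(-7) + p(-97)) = (127610 - 176374)*(-101*(-7) - 97) = -48764*(707 - 97) = -48764*610 = -29746040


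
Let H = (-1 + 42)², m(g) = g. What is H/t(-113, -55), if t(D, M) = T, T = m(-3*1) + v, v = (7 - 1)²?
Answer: 1681/33 ≈ 50.939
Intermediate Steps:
H = 1681 (H = 41² = 1681)
v = 36 (v = 6² = 36)
T = 33 (T = -3*1 + 36 = -3 + 36 = 33)
t(D, M) = 33
H/t(-113, -55) = 1681/33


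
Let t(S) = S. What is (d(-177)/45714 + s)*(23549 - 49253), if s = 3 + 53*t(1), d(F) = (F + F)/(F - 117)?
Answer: -76768836300/53333 ≈ -1.4394e+6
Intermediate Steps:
d(F) = 2*F/(-117 + F) (d(F) = (2*F)/(-117 + F) = 2*F/(-117 + F))
s = 56 (s = 3 + 53*1 = 3 + 53 = 56)
(d(-177)/45714 + s)*(23549 - 49253) = ((2*(-177)/(-117 - 177))/45714 + 56)*(23549 - 49253) = ((2*(-177)/(-294))*(1/45714) + 56)*(-25704) = ((2*(-177)*(-1/294))*(1/45714) + 56)*(-25704) = ((59/49)*(1/45714) + 56)*(-25704) = (59/2239986 + 56)*(-25704) = (125439275/2239986)*(-25704) = -76768836300/53333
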